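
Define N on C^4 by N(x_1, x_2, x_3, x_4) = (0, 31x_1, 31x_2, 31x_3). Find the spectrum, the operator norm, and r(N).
sigma(N) = {0}; ||N|| = 31; r(N) = 0. (N is nilpotent with N^4 = 0.)

On C^4, N is a strictly lower-triangular matrix with 31 on the subdiagonal and zeros elsewhere, so its characteristic polynomial is lambda^4 and every eigenvalue is 0: sigma(N) = {0}. For the operator norm, N e_i = 31e_{i+1} for i = 1, ..., 3 and N e_4 = 0, so the singular values of N are 31 (with multiplicity 3) and 0; hence ||N|| = 31. The spectral radius r(N) = max|lambda| = 0. Note ||N|| > r(N) — characteristic of non-normal nilpotent operators. Indeed N^4 = 0.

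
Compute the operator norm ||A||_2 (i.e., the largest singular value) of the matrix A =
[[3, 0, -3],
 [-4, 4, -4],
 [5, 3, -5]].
||A||_2 ≈ 8.8639 (= sqrt(largest eigenvalue of A^T A))

||A||_2 = sigma_max(A) = sqrt(lambda_max(A^T A)). Form the symmetric matrix M = A^T A =
[[50, -1, -18],
 [-1, 25, -31],
 [-18, -31, 50]].
Its characteristic polynomial (trace, sum of principal 2x2 minors, determinant of M give the coefficients) is
  p(λ) = det(λ I - M) = λ^3 - 125λ^2 + 3714λ - 5184.
No integer candidate from the rational root theorem (±divisors of 5184) is a root, so the roots are irrational. The cubic discriminant is Δ = 12701931012 > 0, so there are three distinct real roots. p(1) = -1594 and p(2) = 1752 have opposite signs, so a root lies in (1, 2); Newton's method refines it to λ ≈ 1.4674. p(44) = 1416 and p(45) = -54 have opposite signs, so a root lies in (44, 45); Newton's method refines it to λ ≈ 44.963. p(78) = -1440 and p(79) = 1136 have opposite signs, so a root lies in (78, 79); Newton's method refines it to λ ≈ 78.5695. Check (Vieta): the three roots sum to 125, matching tr M = 125.
So the eigenvalues of A^T A are ≈ 1.4674, 44.963, 78.5695 (all ≥ 0, as they must be for A^T A). The largest is λ_max ≈ 78.5695, hence ||A||_2 = sqrt(λ_max) ≈ 8.8639.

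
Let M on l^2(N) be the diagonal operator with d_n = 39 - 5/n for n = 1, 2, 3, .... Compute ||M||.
||M|| = 39

For a diagonal operator on l^2 with entries d_n, ||M|| = sup_n |d_n|. Here d_1 = 34, d_2 = 73/2, ..., and d_n = 39 - 5/n increases monotonically toward 39. All terms lie in [34, 39), so |d_n| = d_n and the supremum is the limit 39, which is not attained by any individual d_n. Hence ||M|| = 39.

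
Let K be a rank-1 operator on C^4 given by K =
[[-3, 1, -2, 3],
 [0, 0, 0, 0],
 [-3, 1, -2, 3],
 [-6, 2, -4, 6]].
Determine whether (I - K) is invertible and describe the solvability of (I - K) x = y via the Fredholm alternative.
(I - K) is singular (det(I - K) = 0, i.e. 1 ∈ sigma(K)). (I - K) x = y is solvable iff y ⊥ ker((I - K)^*) = span{(-3, 1, -2, 3)}, i.e. iff -3y_1 + y_2 - 2y_3 + 3y_4 = 0. When solvable, the solutions are x = y + c·(1, 0, 1, 2), c arbitrary (ker(I - K) = span{(1, 0, 1, 2)}, dimension 1).

K has rank 1, so it is an outer product K = u v^T: every row of K is a multiple of one row vector. Reading off the entries, u = (1, 0, 1, 2) and v = (-3, 1, -2, 3) (row i of K equals u_i·v^T). A rank-one matrix u v^T satisfies K u = u (v·u) and kills the (3)-dimensional subspace v^⊥, so its characteristic polynomial is lambda^3 (lambda - v·u) with v·u = tr K = 1. Hence the eigenvalues of I - K are 1 (multiplicity 3) and 1 - (1) = 0, so det(I - K) = 0. (Direct check: I - K =
[[4, -1, 2, -3],
 [0, 1, 0, 0],
 [3, -1, 3, -3],
 [6, -2, 4, -5]]
has determinant 0.) So 1 is an eigenvalue of K and (I - K) is not invertible. The finite-dimensional Fredholm alternative says: either (I - K) is invertible, or ker(I - K) ≠ {0} and then range(I - K) = ker((I - K)^*)^⊥, with dim ker(I - K) = dim ker((I - K)^*). We are in the second case, so we need both kernels. Kernel of I - K: (I - K) u = u - u (v·u) = u - u = 0, so ker(I - K) = span{u} = span{(1, 0, 1, 2)} (it is exactly 1-dimensional because rank(I - K) = 3). Kernel of the adjoint: K is real, so (I - K)^* = I - K^T = I - v u^T, and (I - v u^T) v = v - v (u·v) = 0; hence ker((I - K)^*) = span{v} = span{(-3, 1, -2, 3)}. Therefore (I - K) x = y is solvable iff <y, v> = 0, i.e. iff -3y_1 + y_2 - 2y_3 + 3y_4 = 0. When this holds, K y = u (v·y) = 0, so (I - K) y = y and x = y is a particular solution; the full solution set is the line x = y + c·u = y + c·(1, 0, 1, 2), c ∈ C.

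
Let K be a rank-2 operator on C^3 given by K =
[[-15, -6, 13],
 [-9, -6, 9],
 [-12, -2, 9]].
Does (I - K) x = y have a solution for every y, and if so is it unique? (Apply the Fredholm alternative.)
(I - K) is invertible (det(I - K) = 34 ≠ 0), so for every y in C^3 the equation (I - K) x = y has a unique solution.

K has rank 2 and factors as K = U V^T = u1 v1^T + u2 v2^T with u1 = (2, 0, 3), v1 = (-3, 0, 2), u2 = (-3, -3, -1), v2 = (3, 2, -3) (multiplying out reproduces the displayed K). The nonzero eigenvalues of U V^T coincide with those of the 2 x 2 matrix G = V^T U = [[v1·u1, v1·u2], [v2·u1, v2·u2]] = [[0, 7], [-3, -12]], and by the Sylvester determinant identity det(I_3 - U V^T) = det(I_2 - V^T U) = det([[1, -7], [3, 13]]) = (1)(13) - (-7)(3) = 34. (Direct check: I - K =
[[16, 6, -13],
 [9, 7, -9],
 [12, 2, -8]]
has determinant 34.) The finite-dimensional Fredholm alternative says: either (I - K) is invertible, or ker(I - K) ≠ {0} and then range(I - K) = ker((I - K)^*)^⊥, with dim ker(I - K) = dim ker((I - K)^*). Since det(I - K) ≠ 0, 1 is not an eigenvalue of K and ker(I - K) = {0}, so we are in the first case: for every y there is a unique x = (I - K)^(-1) y. (Explicitly, by the Woodbury identity, (I - U V^T)^(-1) = I + U (I_2 - G)^(-1) V^T.)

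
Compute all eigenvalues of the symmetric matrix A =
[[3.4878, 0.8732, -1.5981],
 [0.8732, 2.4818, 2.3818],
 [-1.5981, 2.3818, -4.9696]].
sigma(A) ≈ {-6, 3, 4}

A is real symmetric, so its spectrum consists of real eigenvalues. Expanding the characteristic polynomial of the displayed matrix gives
  det(λ I - A) = p(λ) = λ^3 + (-1)λ^2 + (-30)λ + (72).
Solving p(λ) = 0 yields eigenvalues ≈ -6, 3, 4. (A is shown rounded to 4 decimals, so these recover the underlying integer eigenvalues to within that precision.)
Verification: the trace of A = 1 equals the sum of eigenvalues 1, and det(A) ≈ -71.9997 matches the eigenvalue product -72.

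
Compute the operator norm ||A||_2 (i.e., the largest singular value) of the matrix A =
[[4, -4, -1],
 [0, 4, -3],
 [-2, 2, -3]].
||A||_2 ≈ 7.3645 (= sqrt(largest eigenvalue of A^T A))

||A||_2 = sigma_max(A) = sqrt(lambda_max(A^T A)). Form the symmetric matrix M = A^T A =
[[20, -20, 2],
 [-20, 36, -14],
 [2, -14, 19]].
Its characteristic polynomial (trace, sum of principal 2x2 minors, determinant of M give the coefficients) is
  p(λ) = det(λ I - M) = λ^3 - 75λ^2 + 1184λ - 3136.
No integer candidate from the rational root theorem (±divisors of 3136) is a root, so the roots are irrational. The cubic discriminant is Δ = 701300992 > 0, so there are three distinct real roots. p(3) = -232 and p(4) = 464 have opposite signs, so a root lies in (3, 4); Newton's method refines it to λ ≈ 3.3133. p(17) = 230 and p(18) = -292 have opposite signs, so a root lies in (17, 18); Newton's method refines it to λ ≈ 17.4513. p(54) = -436 and p(55) = 1484 have opposite signs, so a root lies in (54, 55); Newton's method refines it to λ ≈ 54.2354. Check (Vieta): the three roots sum to 75, matching tr M = 75.
So the eigenvalues of A^T A are ≈ 3.3133, 17.4513, 54.2354 (all ≥ 0, as they must be for A^T A). The largest is λ_max ≈ 54.2354, hence ||A||_2 = sqrt(λ_max) ≈ 7.3645.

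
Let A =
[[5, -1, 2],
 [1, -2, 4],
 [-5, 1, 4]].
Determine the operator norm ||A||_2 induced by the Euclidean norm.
||A||_2 ≈ 7.42 (= sqrt(largest eigenvalue of A^T A))

||A||_2 = sigma_max(A) = sqrt(lambda_max(A^T A)). Form the symmetric matrix M = A^T A =
[[51, -12, -6],
 [-12, 6, -6],
 [-6, -6, 36]].
Its characteristic polynomial (trace, sum of principal 2x2 minors, determinant of M give the coefficients) is
  p(λ) = det(λ I - M) = λ^3 - 93λ^2 + 2142λ - 2916.
No integer candidate from the rational root theorem (±divisors of 2916) is a root, so the roots are irrational. The cubic discriminant is Δ = 1215963252 > 0, so there are three distinct real roots. p(1) = -866 and p(2) = 1004 have opposite signs, so a root lies in (1, 2); Newton's method refines it to λ ≈ 1.4514. p(36) = 324 and p(37) = -326 have opposite signs, so a root lies in (36, 37); Newton's method refines it to λ ≈ 36.4921. p(55) = -56 and p(56) = 1004 have opposite signs, so a root lies in (55, 56); Newton's method refines it to λ ≈ 55.0565. Check (Vieta): the three roots sum to 93, matching tr M = 93.
So the eigenvalues of A^T A are ≈ 1.4514, 36.4921, 55.0565 (all ≥ 0, as they must be for A^T A). The largest is λ_max ≈ 55.0565, hence ||A||_2 = sqrt(λ_max) ≈ 7.42.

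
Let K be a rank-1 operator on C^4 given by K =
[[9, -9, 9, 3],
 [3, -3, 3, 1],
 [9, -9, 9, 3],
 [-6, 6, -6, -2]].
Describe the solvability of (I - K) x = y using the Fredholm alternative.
(I - K) is invertible (det(I - K) = -12 ≠ 0), so for every y in C^4 the equation (I - K) x = y has a unique solution.

K has rank 1, so it is an outer product K = u v^T: every row of K is a multiple of one row vector. Reading off the entries, u = (-3, -1, -3, 2) and v = (-3, 3, -3, -1) (row i of K equals u_i·v^T). A rank-one matrix u v^T satisfies K u = u (v·u) and kills the (3)-dimensional subspace v^⊥, so its characteristic polynomial is lambda^3 (lambda - v·u) with v·u = tr K = 13. Hence the eigenvalues of I - K are 1 (multiplicity 3) and 1 - (13) = -12, so det(I - K) = -12. (Direct check: I - K =
[[-8, 9, -9, -3],
 [-3, 4, -3, -1],
 [-9, 9, -8, -3],
 [6, -6, 6, 3]]
has determinant -12.) The finite-dimensional Fredholm alternative says: either (I - K) is invertible, or ker(I - K) ≠ {0} and then range(I - K) = ker((I - K)^*)^⊥, with dim ker(I - K) = dim ker((I - K)^*). Since det(I - K) ≠ 0, 1 is not an eigenvalue of K and ker(I - K) = {0}, so we are in the first case: for every y there is a unique x = (I - K)^(-1) y. Explicitly, by the Sherman–Morrison formula, (I - u v^T)^(-1) = I + u v^T/(1 - v·u), i.e. (I - K)^(-1) = I + K/(-12).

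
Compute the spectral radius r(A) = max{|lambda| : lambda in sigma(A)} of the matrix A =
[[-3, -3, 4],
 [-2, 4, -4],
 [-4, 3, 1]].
r(A) ≈ 4.8328

The eigenvalues of A are the roots of its characteristic polynomial. With M = A (coefficients from the trace, the sum of principal 2x2 minors, and det A):
  p(λ) = det(λ I - M) = λ^3 - 2λ^2 + 11λ + 62.
No integer candidate from the rational root theorem (±divisors of 62) is a root, so the roots are irrational. The cubic discriminant is Δ = -131196 < 0, so there is one real root and a complex-conjugate pair. p(-3) = -16 and p(-2) = 24 have opposite signs, so a root lies in (-3, -2); Newton's method refines it to λ ≈ -2.6546. Dividing out (λ - (-2.6546)) leaves approximately λ^2 - 4.6546λ + 23.3559. For λ^2 - 4.6546λ + 23.3559 the discriminant is -71.7586. It is negative, so the remaining roots are the complex-conjugate pair λ ≈ 2.3273 ± 4.2355i. Their product equals the constant term, so |λ|^2 ≈ 23.3559 and |λ| ≈ 4.8328.
Thus the eigenvalues (to 4 decimals) are -2.6546 (modulus 2.6546); 2.3273 ± 4.2355i (modulus 4.8328). The spectral radius is the largest modulus: r(A) ≈ 4.8328. (Cross-check: r(A) ≤ ||A||_2 ≈ 7.6616; equality holds whenever A is normal, though it can also hold for some non-normal A.)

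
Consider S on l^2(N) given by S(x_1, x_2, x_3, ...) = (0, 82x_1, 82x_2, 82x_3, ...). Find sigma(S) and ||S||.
sigma(S) = closed disk {z in C : |z| ≤ 82}; ||S|| = 82

Note S = 82·U where U is the unit right shift (U x)_k = x_{k-1} (with x_0 := 0); so ||S|| = 82||U|| and sigma(S) = 82·sigma(U). ||S x||^2 = sum_{k≥1} |82x_k|^2 = 6724||x||^2, so ||S|| = 82 and sigma(S) ⊂ {|z| ≤ 82}. For any |lambda| < 82, the equation (S - lambda I) x = 0 forces x_1 = 0, then 82x_k = lambda x_{k+1} ⇒ x = 0, so S has no eigenvalues. But (S - lambda I) is not surjective for |lambda| < 82: solving (S - lambda I) x = e_1 would require x_n proportional to (lambda/82)^(-n), which is not in l^2. So every |lambda| < 82 lies in the residual spectrum. The boundary |lambda| = 82 is in the approximate point spectrum (the spectrum is closed). Hence sigma(S) is the closed disk of radius 82.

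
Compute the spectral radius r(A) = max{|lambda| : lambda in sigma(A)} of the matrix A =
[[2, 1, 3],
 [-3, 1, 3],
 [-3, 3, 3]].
r(A) ≈ 4.8329

The eigenvalues of A are the roots of its characteristic polynomial. With M = A (coefficients from the trace, the sum of principal 2x2 minors, and det A):
  p(λ) = det(λ I - M) = λ^3 - 6λ^2 + 14λ + 30.
No integer candidate from the rational root theorem (±divisors of 30) is a root, so the roots are irrational. The cubic discriminant is Δ = -47660 < 0, so there is one real root and a complex-conjugate pair. p(-2) = -30 and p(-1) = 9 have opposite signs, so a root lies in (-2, -1); Newton's method refines it to λ ≈ -1.2844. Dividing out (λ - (-1.2844)) leaves approximately λ^2 - 7.2844λ + 23.3564. For λ^2 - 7.2844λ + 23.3564 the discriminant is -40.3627. It is negative, so the remaining roots are the complex-conjugate pair λ ≈ 3.6422 ± 3.1766i. Their product equals the constant term, so |λ|^2 ≈ 23.3564 and |λ| ≈ 4.8329.
Thus the eigenvalues (to 4 decimals) are -1.2844 (modulus 1.2844); 3.6422 ± 3.1766i (modulus 4.8329). The spectral radius is the largest modulus: r(A) ≈ 4.8329. (Cross-check: r(A) ≤ ||A||_2 ≈ 6.7813; equality holds whenever A is normal, though it can also hold for some non-normal A.)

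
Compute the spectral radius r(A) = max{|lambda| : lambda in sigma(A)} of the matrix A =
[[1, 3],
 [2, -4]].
r(A) = 5

The eigenvalues of A are the roots of its characteristic polynomial. With M = A (coefficients from the trace and determinant):
  p(λ) = det(λ I - M) = λ^2 + 3λ - 10.
For λ^2 + 3λ - 10 the discriminant is 49. It is a perfect square (7^2), so the roots are rational: λ = (-3 ± 7)/2 = 2, -5.
Thus the eigenvalues (to 4 decimals) are 2 (modulus 2); -5 (modulus 5). The spectral radius is the largest modulus: r(A) = 5. (Cross-check: r(A) ≤ ||A||_2 ≈ 5.1167; equality holds whenever A is normal, though it can also hold for some non-normal A.)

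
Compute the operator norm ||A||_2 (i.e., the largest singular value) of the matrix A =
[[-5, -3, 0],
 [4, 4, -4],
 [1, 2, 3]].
||A||_2 ≈ 8.6346 (= sqrt(largest eigenvalue of A^T A))

||A||_2 = sigma_max(A) = sqrt(lambda_max(A^T A)). Form the symmetric matrix M = A^T A =
[[42, 33, -13],
 [33, 29, -10],
 [-13, -10, 25]].
Its characteristic polynomial (trace, sum of principal 2x2 minors, determinant of M give the coefficients) is
  p(λ) = det(λ I - M) = λ^3 - 96λ^2 + 1635λ - 2704.
No integer candidate from the rational root theorem (±divisors of 2704) is a root, so the roots are irrational. The cubic discriminant is Δ = 5026389012 > 0, so there are three distinct real roots. p(1) = -1164 and p(2) = 190 have opposite signs, so a root lies in (1, 2); Newton's method refines it to λ ≈ 1.8511. p(19) = 564 and p(20) = -404 have opposite signs, so a root lies in (19, 20); Newton's method refines it to λ ≈ 19.592. p(74) = -2186 and p(75) = 1796 have opposite signs, so a root lies in (74, 75); Newton's method refines it to λ ≈ 74.5569. Check (Vieta): the three roots sum to 96, matching tr M = 96.
So the eigenvalues of A^T A are ≈ 1.8511, 19.592, 74.5569 (all ≥ 0, as they must be for A^T A). The largest is λ_max ≈ 74.5569, hence ||A||_2 = sqrt(λ_max) ≈ 8.6346.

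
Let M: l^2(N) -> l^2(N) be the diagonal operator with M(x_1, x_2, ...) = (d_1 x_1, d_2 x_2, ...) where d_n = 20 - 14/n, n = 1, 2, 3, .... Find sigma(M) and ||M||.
sigma(M) = {20 - 14/n : n ≥ 1} ∪ {20}; ||M|| = 20

A bounded diagonal operator on l^2 with diagonal entries d_n has spectrum equal to the closure of {d_n : n ≥ 1}: every d_n is an eigenvalue (with eigenvector e_n), so {d_n} ⊂ sigma(M); the spectrum is closed, so its closure is too; and for lambda not in the closure, (M - lambda I) has bounded inverse (the diagonal entries 1/(d_n - lambda) are bounded). For our sequence d_n = 20 - 14/n, n = 1, 2, 3, ...:
  - {d_n} = {20 - 14/n : n ≥ 1}; the only limit point is 20
  - closure = {20 - 14/n : n ≥ 1} ∪ {20}
For the norm: a diagonal operator has ||M|| = sup_n |d_n|. Here d_n = 20 - 14/n increases monotonically from d_1 = 6 toward 20, with all terms in [6, 20); so sup_n |d_n| = 20 (the supremum is the limit, not attained). So ||M|| = 20.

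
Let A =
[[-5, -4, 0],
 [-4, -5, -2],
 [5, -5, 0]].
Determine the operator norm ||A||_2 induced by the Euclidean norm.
||A||_2 ≈ 9.1132 (= sqrt(largest eigenvalue of A^T A))

||A||_2 = sigma_max(A) = sqrt(lambda_max(A^T A)). Form the symmetric matrix M = A^T A =
[[66, 15, 8],
 [15, 66, 10],
 [8, 10, 4]].
Its characteristic polynomial (trace, sum of principal 2x2 minors, determinant of M give the coefficients) is
  p(λ) = det(λ I - M) = λ^3 - 136λ^2 + 4495λ - 8100.
No integer candidate from the rational root theorem (±divisors of 8100) is a root, so the roots are irrational. The cubic discriminant is Δ = 16284004500 > 0, so there are three distinct real roots. p(1) = -3740 and p(2) = 354 have opposite signs, so a root lies in (1, 2); Newton's method refines it to λ ≈ 1.9109. p(51) = 60 and p(52) = -1496 have opposite signs, so a root lies in (51, 52); Newton's method refines it to λ ≈ 51.0381. p(83) = -132 and p(84) = 2568 have opposite signs, so a root lies in (83, 84); Newton's method refines it to λ ≈ 83.0509. Check (Vieta): the three roots sum to 136, matching tr M = 136.
So the eigenvalues of A^T A are ≈ 1.9109, 51.0381, 83.0509 (all ≥ 0, as they must be for A^T A). The largest is λ_max ≈ 83.0509, hence ||A||_2 = sqrt(λ_max) ≈ 9.1132.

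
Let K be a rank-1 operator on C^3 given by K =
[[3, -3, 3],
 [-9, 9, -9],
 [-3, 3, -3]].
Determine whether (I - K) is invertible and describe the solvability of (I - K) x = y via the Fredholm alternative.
(I - K) is invertible (det(I - K) = -8 ≠ 0), so for every y in C^3 the equation (I - K) x = y has a unique solution.

K has rank 1, so it is an outer product K = u v^T: every row of K is a multiple of one row vector. Reading off the entries, u = (1, -3, -1) and v = (3, -3, 3) (row i of K equals u_i·v^T). A rank-one matrix u v^T satisfies K u = u (v·u) and kills the (2)-dimensional subspace v^⊥, so its characteristic polynomial is lambda^2 (lambda - v·u) with v·u = tr K = 9. Hence the eigenvalues of I - K are 1 (multiplicity 2) and 1 - (9) = -8, so det(I - K) = -8. (Direct check: I - K =
[[-2, 3, -3],
 [9, -8, 9],
 [3, -3, 4]]
has determinant -8.) The finite-dimensional Fredholm alternative says: either (I - K) is invertible, or ker(I - K) ≠ {0} and then range(I - K) = ker((I - K)^*)^⊥, with dim ker(I - K) = dim ker((I - K)^*). Since det(I - K) ≠ 0, 1 is not an eigenvalue of K and ker(I - K) = {0}, so we are in the first case: for every y there is a unique x = (I - K)^(-1) y. Explicitly, by the Sherman–Morrison formula, (I - u v^T)^(-1) = I + u v^T/(1 - v·u), i.e. (I - K)^(-1) = I + K/(-8).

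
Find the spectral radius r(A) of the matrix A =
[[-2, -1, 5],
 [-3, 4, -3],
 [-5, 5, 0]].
r(A) ≈ 5.5431

The eigenvalues of A are the roots of its characteristic polynomial. With M = A (coefficients from the trace, the sum of principal 2x2 minors, and det A):
  p(λ) = det(λ I - M) = λ^3 - 2λ^2 + 29λ + 20.
No integer candidate from the rational root theorem (±divisors of 20) is a root, so the roots are irrational. The cubic discriminant is Δ = -125232 < 0, so there is one real root and a complex-conjugate pair. p(-1) = -12 and p(0) = 20 have opposite signs, so a root lies in (-1, 0); Newton's method refines it to λ ≈ -0.6509. Dividing out (λ - (-0.6509)) leaves approximately λ^2 - 2.6509λ + 30.7256. For λ^2 - 2.6509λ + 30.7256 the discriminant is -115.8748. It is negative, so the remaining roots are the complex-conjugate pair λ ≈ 1.3255 ± 5.3823i. Their product equals the constant term, so |λ|^2 ≈ 30.7256 and |λ| ≈ 5.5431.
Thus the eigenvalues (to 4 decimals) are -0.6509 (modulus 0.6509); 1.3255 ± 5.3823i (modulus 5.5431). The spectral radius is the largest modulus: r(A) ≈ 5.5431. (Cross-check: r(A) ≤ ||A||_2 ≈ 8.848; equality holds whenever A is normal, though it can also hold for some non-normal A.)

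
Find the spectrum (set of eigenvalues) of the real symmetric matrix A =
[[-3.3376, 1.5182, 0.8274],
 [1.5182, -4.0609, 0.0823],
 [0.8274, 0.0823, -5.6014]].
sigma(A) ≈ {-6, -5, -2}

A is real symmetric, so its spectrum consists of real eigenvalues. Expanding the characteristic polynomial of the displayed matrix gives
  det(λ I - A) = p(λ) = λ^3 + (13)λ^2 + (52)λ + (60).
Solving p(λ) = 0 yields eigenvalues ≈ -6, -5, -2. (A is shown rounded to 4 decimals, so these recover the underlying integer eigenvalues to within that precision.)
Verification: the trace of A = -13 equals the sum of eigenvalues -13, and det(A) ≈ -59.9992 matches the eigenvalue product -60.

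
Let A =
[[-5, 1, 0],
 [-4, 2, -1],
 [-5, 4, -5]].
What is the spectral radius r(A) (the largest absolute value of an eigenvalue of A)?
r(A) ≈ 4.4361

The eigenvalues of A are the roots of its characteristic polynomial. With M = A (coefficients from the trace, the sum of principal 2x2 minors, and det A):
  p(λ) = det(λ I - M) = λ^3 + 8λ^2 + 13λ - 15.
No integer candidate from the rational root theorem (±divisors of 15) is a root, so the roots are irrational. The cubic discriminant is Δ = -1407 < 0, so there is one real root and a complex-conjugate pair. p(0) = -15 and p(1) = 7 have opposite signs, so a root lies in (0, 1); Newton's method refines it to λ ≈ 0.7622. Dividing out (λ - (0.7622)) leaves approximately λ^2 + 8.7622λ + 19.6789. For λ^2 + 8.7622λ + 19.6789 the discriminant is -1.9388. It is negative, so the remaining roots are the complex-conjugate pair λ ≈ -4.3811 ± 0.6962i. Their product equals the constant term, so |λ|^2 ≈ 19.6789 and |λ| ≈ 4.4361.
Thus the eigenvalues (to 4 decimals) are 0.7622 (modulus 0.7622); -4.3811 ± 0.6962i (modulus 4.4361). The spectral radius is the largest modulus: r(A) ≈ 4.4361. (Cross-check: r(A) ≤ ||A||_2 ≈ 10.0388; equality holds whenever A is normal, though it can also hold for some non-normal A.)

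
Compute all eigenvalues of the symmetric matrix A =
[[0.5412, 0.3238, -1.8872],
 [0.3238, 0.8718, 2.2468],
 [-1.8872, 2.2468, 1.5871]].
sigma(A) ≈ {-2, 1, 4}

A is real symmetric, so its spectrum consists of real eigenvalues. Expanding the characteristic polynomial of the displayed matrix gives
  det(λ I - A) = p(λ) = λ^3 + (-3)λ^2 + (-6)λ + (8).
Solving p(λ) = 0 yields eigenvalues ≈ -2, 1, 4. (A is shown rounded to 4 decimals, so these recover the underlying integer eigenvalues to within that precision.)
Verification: the trace of A = 3 equals the sum of eigenvalues 3, and det(A) ≈ -8.0005 matches the eigenvalue product -8.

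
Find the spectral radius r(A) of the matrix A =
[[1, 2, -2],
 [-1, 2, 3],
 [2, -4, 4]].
r(A) ≈ 4.7745

The eigenvalues of A are the roots of its characteristic polynomial. With M = A (coefficients from the trace, the sum of principal 2x2 minors, and det A):
  p(λ) = det(λ I - M) = λ^3 - 7λ^2 + 32λ - 40.
No integer candidate from the rational root theorem (±divisors of 40) is a root, so the roots are irrational. The cubic discriminant is Δ = -17696 < 0, so there is one real root and a complex-conjugate pair. p(1) = -14 and p(2) = 4 have opposite signs, so a root lies in (1, 2); Newton's method refines it to λ ≈ 1.7547. Dividing out (λ - (1.7547)) leaves approximately λ^2 - 5.2453λ + 22.7961. For λ^2 - 5.2453λ + 22.7961 the discriminant is -63.6712. It is negative, so the remaining roots are the complex-conjugate pair λ ≈ 2.6227 ± 3.9897i. Their product equals the constant term, so |λ|^2 ≈ 22.7961 and |λ| ≈ 4.7745.
Thus the eigenvalues (to 4 decimals) are 1.7547 (modulus 1.7547); 2.6227 ± 3.9897i (modulus 4.7745). The spectral radius is the largest modulus: r(A) ≈ 4.7745. (Cross-check: r(A) ≤ ||A||_2 ≈ 6.5016; equality holds whenever A is normal, though it can also hold for some non-normal A.)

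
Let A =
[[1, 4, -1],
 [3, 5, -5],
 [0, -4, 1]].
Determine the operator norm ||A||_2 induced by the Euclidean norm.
||A||_2 ≈ 9.2857 (= sqrt(largest eigenvalue of A^T A))

||A||_2 = sigma_max(A) = sqrt(lambda_max(A^T A)). Form the symmetric matrix M = A^T A =
[[10, 19, -16],
 [19, 57, -33],
 [-16, -33, 27]].
Its characteristic polynomial (trace, sum of principal 2x2 minors, determinant of M give the coefficients) is
  p(λ) = det(λ I - M) = λ^3 - 94λ^2 + 673λ - 225.
No integer candidate from the rational root theorem (±divisors of 225) is a root, so the roots are irrational. The cubic discriminant is Δ = 2290114401 > 0, so there are three distinct real roots. p(0) = -225 and p(1) = 355 have opposite signs, so a root lies in (0, 1); Newton's method refines it to λ ≈ 0.3515. p(7) = 223 and p(8) = -345 have opposite signs, so a root lies in (7, 8); Newton's method refines it to λ ≈ 7.4234. p(86) = -1515 and p(87) = 5343 have opposite signs, so a root lies in (86, 87); Newton's method refines it to λ ≈ 86.2251. Check (Vieta): the three roots sum to 94, matching tr M = 94.
So the eigenvalues of A^T A are ≈ 0.3515, 7.4234, 86.2251 (all ≥ 0, as they must be for A^T A). The largest is λ_max ≈ 86.2251, hence ||A||_2 = sqrt(λ_max) ≈ 9.2857.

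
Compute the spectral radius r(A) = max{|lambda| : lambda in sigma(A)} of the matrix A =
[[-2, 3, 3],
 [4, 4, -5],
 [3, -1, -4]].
r(A) ≈ 7.5875

The eigenvalues of A are the roots of its characteristic polynomial. With M = A (coefficients from the trace, the sum of principal 2x2 minors, and det A):
  p(λ) = det(λ I - M) = λ^3 + 2λ^2 - 42λ + 3.
No integer candidate from the rational root theorem (±divisors of 3) is a root, so the roots are irrational. The cubic discriminant is Δ = 298533 > 0, so there are three distinct real roots. p(-8) = -45 and p(-7) = 52 have opposite signs, so a root lies in (-8, -7); Newton's method refines it to λ ≈ -7.5875. p(0) = 3 and p(1) = -36 have opposite signs, so a root lies in (0, 1); Newton's method refines it to λ ≈ 0.0717. p(5) = -32 and p(6) = 39 have opposite signs, so a root lies in (5, 6); Newton's method refines it to λ ≈ 5.5158. Check (Vieta): the three roots sum to -2, matching tr M = -2.
Thus the eigenvalues (to 4 decimals) are -7.5875 (modulus 7.5875); 0.0717 (modulus 0.0717); 5.5158 (modulus 5.5158). The spectral radius is the largest modulus: r(A) ≈ 7.5875. (Cross-check: r(A) ≤ ||A||_2 ≈ 8.9825; equality holds whenever A is normal, though it can also hold for some non-normal A.)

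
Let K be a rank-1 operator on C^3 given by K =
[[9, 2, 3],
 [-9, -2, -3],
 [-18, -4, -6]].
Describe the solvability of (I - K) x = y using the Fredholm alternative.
(I - K) is singular (det(I - K) = 0, i.e. 1 ∈ sigma(K)). (I - K) x = y is solvable iff y ⊥ ker((I - K)^*) = span{(9, 2, 3)}, i.e. iff 9y_1 + 2y_2 + 3y_3 = 0. When solvable, the solutions are x = y + c·(1, -1, -2), c arbitrary (ker(I - K) = span{(1, -1, -2)}, dimension 1).

K has rank 1, so it is an outer product K = u v^T: every row of K is a multiple of one row vector. Reading off the entries, u = (1, -1, -2) and v = (9, 2, 3) (row i of K equals u_i·v^T). A rank-one matrix u v^T satisfies K u = u (v·u) and kills the (2)-dimensional subspace v^⊥, so its characteristic polynomial is lambda^2 (lambda - v·u) with v·u = tr K = 1. Hence the eigenvalues of I - K are 1 (multiplicity 2) and 1 - (1) = 0, so det(I - K) = 0. (Direct check: I - K =
[[-8, -2, -3],
 [9, 3, 3],
 [18, 4, 7]]
has determinant 0.) So 1 is an eigenvalue of K and (I - K) is not invertible. The finite-dimensional Fredholm alternative says: either (I - K) is invertible, or ker(I - K) ≠ {0} and then range(I - K) = ker((I - K)^*)^⊥, with dim ker(I - K) = dim ker((I - K)^*). We are in the second case, so we need both kernels. Kernel of I - K: (I - K) u = u - u (v·u) = u - u = 0, so ker(I - K) = span{u} = span{(1, -1, -2)} (it is exactly 1-dimensional because rank(I - K) = 2). Kernel of the adjoint: K is real, so (I - K)^* = I - K^T = I - v u^T, and (I - v u^T) v = v - v (u·v) = 0; hence ker((I - K)^*) = span{v} = span{(9, 2, 3)}. Therefore (I - K) x = y is solvable iff <y, v> = 0, i.e. iff 9y_1 + 2y_2 + 3y_3 = 0. When this holds, K y = u (v·y) = 0, so (I - K) y = y and x = y is a particular solution; the full solution set is the line x = y + c·u = y + c·(1, -1, -2), c ∈ C.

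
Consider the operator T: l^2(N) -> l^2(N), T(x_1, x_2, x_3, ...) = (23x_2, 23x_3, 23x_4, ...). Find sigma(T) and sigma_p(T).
sigma(T) = closed disk {z in C : |z| ≤ 23}; sigma_p(T) = open disk {z in C : |z| < 23}

Note T = 23·V where V is the unit left shift (V x)_k = x_{k+1}; so sigma(T) = 23·sigma(V) and ||T|| = 23||V||. ||T x||^2 = 529sum_{k≥2} |x_k|^2 ≤ 529||x||^2, with equality on {x : x_1 = 0}, so ||T|| = 23. For any lambda with |lambda| < 23, set r = lambda/23 (|r| < 1); the vector x = (1, r, r^2, ...) is in l^2 and satisfies T x = 23(r, r^2, ...) = lambda x, so lambda is an eigenvalue. On the boundary |lambda| = 23 the geometric series diverges, so no l^2 eigenvector exists, but these lambda lie in the approximate point spectrum. Hence sigma(T) is the closed disk of radius 23 and sigma_p(T) is the open disk.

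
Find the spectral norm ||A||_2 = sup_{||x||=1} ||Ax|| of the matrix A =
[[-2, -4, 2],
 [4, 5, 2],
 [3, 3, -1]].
||A||_2 ≈ 8.8296 (= sqrt(largest eigenvalue of A^T A))

||A||_2 = sigma_max(A) = sqrt(lambda_max(A^T A)). Form the symmetric matrix M = A^T A =
[[29, 37, 1],
 [37, 50, -1],
 [1, -1, 9]].
Its characteristic polynomial (trace, sum of principal 2x2 minors, determinant of M give the coefficients) is
  p(λ) = det(λ I - M) = λ^3 - 88λ^2 + 790λ - 576.
No integer candidate from the rational root theorem (±divisors of 576) is a root, so the roots are irrational. The cubic discriminant is Δ = 2002588320 > 0, so there are three distinct real roots. p(0) = -576 and p(1) = 127 have opposite signs, so a root lies in (0, 1); Newton's method refines it to λ ≈ 0.7997. p(9) = 135 and p(10) = -476 have opposite signs, so a root lies in (9, 10); Newton's method refines it to λ ≈ 9.2387. p(77) = -4965 and p(78) = 204 have opposite signs, so a root lies in (77, 78); Newton's method refines it to λ ≈ 77.9616. Check (Vieta): the three roots sum to 88, matching tr M = 88.
So the eigenvalues of A^T A are ≈ 0.7997, 9.2387, 77.9616 (all ≥ 0, as they must be for A^T A). The largest is λ_max ≈ 77.9616, hence ||A||_2 = sqrt(λ_max) ≈ 8.8296.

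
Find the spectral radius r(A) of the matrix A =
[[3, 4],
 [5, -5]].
r(A) = 7

The eigenvalues of A are the roots of its characteristic polynomial. With M = A (coefficients from the trace and determinant):
  p(λ) = det(λ I - M) = λ^2 + 2λ - 35.
For λ^2 + 2λ - 35 the discriminant is 144. It is a perfect square (12^2), so the roots are rational: λ = (-2 ± 12)/2 = 5, -7.
Thus the eigenvalues (to 4 decimals) are 5 (modulus 5); -7 (modulus 7). The spectral radius is the largest modulus: r(A) = 7. (Cross-check: r(A) ≤ ||A||_2 ≈ 7.1388; equality holds whenever A is normal, though it can also hold for some non-normal A.)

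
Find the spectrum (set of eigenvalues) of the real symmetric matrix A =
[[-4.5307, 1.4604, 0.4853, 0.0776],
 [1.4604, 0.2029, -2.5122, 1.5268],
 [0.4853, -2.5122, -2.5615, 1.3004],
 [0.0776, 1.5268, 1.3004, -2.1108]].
sigma(A) ≈ {-6, -4, -1, 2}

A is real symmetric, so its spectrum consists of real eigenvalues. Expanding the characteristic polynomial of the displayed matrix gives
  det(λ I - A) = p(λ) = λ^4 + (9)λ^3 + (12)λ^2 + (-43.9981)λ + (-47.9974).
Solving p(λ) = 0 yields eigenvalues ≈ -6, -4, -1, 2. (A is shown rounded to 4 decimals, so these recover the underlying integer eigenvalues to within that precision.)
Verification: the trace of A = -9 equals the sum of eigenvalues -9, and det(A) ≈ -47.9974 matches the eigenvalue product -48.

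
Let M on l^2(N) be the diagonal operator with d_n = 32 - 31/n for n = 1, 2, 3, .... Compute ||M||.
||M|| = 32

For a diagonal operator on l^2 with entries d_n, ||M|| = sup_n |d_n|. Here d_1 = 1, d_2 = 33/2, ..., and d_n = 32 - 31/n increases monotonically toward 32. All terms lie in [1, 32), so |d_n| = d_n and the supremum is the limit 32, which is not attained by any individual d_n. Hence ||M|| = 32.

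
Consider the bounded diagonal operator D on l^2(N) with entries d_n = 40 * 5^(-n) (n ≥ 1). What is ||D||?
||D|| = 8 (attained at n = 1)

For D diagonal, ||D|| = sup_n |d_n|. The sequence d_n = 40 * 5^(-n) is positive and strictly decreasing (ratio 5^(-1) < 1), so the supremum is d_1 = 40/5 = 8. Hence ||D|| = 8.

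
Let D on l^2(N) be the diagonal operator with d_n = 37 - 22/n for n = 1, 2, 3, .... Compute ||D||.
||D|| = 37

For a diagonal operator on l^2 with entries d_n, ||D|| = sup_n |d_n|. Here d_1 = 15, d_2 = 26, ..., and d_n = 37 - 22/n increases monotonically toward 37. All terms lie in [15, 37), so |d_n| = d_n and the supremum is the limit 37, which is not attained by any individual d_n. Hence ||D|| = 37.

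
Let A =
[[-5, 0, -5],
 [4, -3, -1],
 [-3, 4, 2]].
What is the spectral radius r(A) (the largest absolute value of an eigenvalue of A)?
r(A) ≈ 7.9151

The eigenvalues of A are the roots of its characteristic polynomial. With M = A (coefficients from the trace, the sum of principal 2x2 minors, and det A):
  p(λ) = det(λ I - M) = λ^3 + 6λ^2 - 12λ + 25.
No integer candidate from the rational root theorem (±divisors of 25) is a root, so the roots are irrational. The cubic discriminant is Δ = -58779 < 0, so there is one real root and a complex-conjugate pair. p(-8) = -7 and p(-7) = 60 have opposite signs, so a root lies in (-8, -7); Newton's method refines it to λ ≈ -7.9151. Dividing out (λ - (-7.9151)) leaves approximately λ^2 - 1.9151λ + 3.1585. For λ^2 - 1.9151λ + 3.1585 the discriminant is -8.9663. It is negative, so the remaining roots are the complex-conjugate pair λ ≈ 0.9576 ± 1.4972i. Their product equals the constant term, so |λ|^2 ≈ 3.1585 and |λ| ≈ 1.7772.
Thus the eigenvalues (to 4 decimals) are -7.9151 (modulus 7.9151); 0.9576 ± 1.4972i (modulus 1.7772). The spectral radius is the largest modulus: r(A) ≈ 7.9151. (Cross-check: r(A) ≤ ||A||_2 ≈ 8.1363; equality holds whenever A is normal, though it can also hold for some non-normal A.)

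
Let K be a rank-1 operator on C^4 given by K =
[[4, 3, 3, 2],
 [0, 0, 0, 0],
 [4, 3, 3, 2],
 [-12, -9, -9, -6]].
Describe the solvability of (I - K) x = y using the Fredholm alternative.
(I - K) is singular (det(I - K) = 0, i.e. 1 ∈ sigma(K)). (I - K) x = y is solvable iff y ⊥ ker((I - K)^*) = span{(4, 3, 3, 2)}, i.e. iff 4y_1 + 3y_2 + 3y_3 + 2y_4 = 0. When solvable, the solutions are x = y + c·(1, 0, 1, -3), c arbitrary (ker(I - K) = span{(1, 0, 1, -3)}, dimension 1).

K has rank 1, so it is an outer product K = u v^T: every row of K is a multiple of one row vector. Reading off the entries, u = (1, 0, 1, -3) and v = (4, 3, 3, 2) (row i of K equals u_i·v^T). A rank-one matrix u v^T satisfies K u = u (v·u) and kills the (3)-dimensional subspace v^⊥, so its characteristic polynomial is lambda^3 (lambda - v·u) with v·u = tr K = 1. Hence the eigenvalues of I - K are 1 (multiplicity 3) and 1 - (1) = 0, so det(I - K) = 0. (Direct check: I - K =
[[-3, -3, -3, -2],
 [0, 1, 0, 0],
 [-4, -3, -2, -2],
 [12, 9, 9, 7]]
has determinant 0.) So 1 is an eigenvalue of K and (I - K) is not invertible. The finite-dimensional Fredholm alternative says: either (I - K) is invertible, or ker(I - K) ≠ {0} and then range(I - K) = ker((I - K)^*)^⊥, with dim ker(I - K) = dim ker((I - K)^*). We are in the second case, so we need both kernels. Kernel of I - K: (I - K) u = u - u (v·u) = u - u = 0, so ker(I - K) = span{u} = span{(1, 0, 1, -3)} (it is exactly 1-dimensional because rank(I - K) = 3). Kernel of the adjoint: K is real, so (I - K)^* = I - K^T = I - v u^T, and (I - v u^T) v = v - v (u·v) = 0; hence ker((I - K)^*) = span{v} = span{(4, 3, 3, 2)}. Therefore (I - K) x = y is solvable iff <y, v> = 0, i.e. iff 4y_1 + 3y_2 + 3y_3 + 2y_4 = 0. When this holds, K y = u (v·y) = 0, so (I - K) y = y and x = y is a particular solution; the full solution set is the line x = y + c·u = y + c·(1, 0, 1, -3), c ∈ C.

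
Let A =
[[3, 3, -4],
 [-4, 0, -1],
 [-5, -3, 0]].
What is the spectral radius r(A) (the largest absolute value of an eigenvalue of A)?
r(A) ≈ 3.5186

The eigenvalues of A are the roots of its characteristic polynomial. With M = A (coefficients from the trace, the sum of principal 2x2 minors, and det A):
  p(λ) = det(λ I - M) = λ^3 - 3λ^2 - 11λ + 42.
No integer candidate from the rational root theorem (±divisors of 42) is a root, so the roots are irrational. The cubic discriminant is Δ = -11731 < 0, so there is one real root and a complex-conjugate pair. p(-4) = -26 and p(-3) = 21 have opposite signs, so a root lies in (-4, -3); Newton's method refines it to λ ≈ -3.5186. Dividing out (λ - (-3.5186)) leaves approximately λ^2 - 6.5186λ + 11.9365. For λ^2 - 6.5186λ + 11.9365 the discriminant is -5.2537. It is negative, so the remaining roots are the complex-conjugate pair λ ≈ 3.2593 ± 1.146i. Their product equals the constant term, so |λ|^2 ≈ 11.9365 and |λ| ≈ 3.4549.
Thus the eigenvalues (to 4 decimals) are -3.5186 (modulus 3.5186); 3.2593 ± 1.146i (modulus 3.4549). The spectral radius is the largest modulus: r(A) ≈ 3.5186. (Cross-check: r(A) ≤ ||A||_2 ≈ 8.1353; equality holds whenever A is normal, though it can also hold for some non-normal A.)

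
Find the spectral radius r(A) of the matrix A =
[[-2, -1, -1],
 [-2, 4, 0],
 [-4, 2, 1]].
r(A) ≈ 4.5722

The eigenvalues of A are the roots of its characteristic polynomial. With M = A (coefficients from the trace, the sum of principal 2x2 minors, and det A):
  p(λ) = det(λ I - M) = λ^3 - 3λ^2 - 12λ + 22.
No integer candidate from the rational root theorem (±divisors of 22) is a root, so the roots are irrational. The cubic discriminant is Δ = 11772 > 0, so there are three distinct real roots. p(-4) = -42 and p(-3) = 4 have opposite signs, so a root lies in (-4, -3); Newton's method refines it to λ ≈ -3.1163. p(1) = 8 and p(2) = -6 have opposite signs, so a root lies in (1, 2); Newton's method refines it to λ ≈ 1.5441. p(4) = -10 and p(5) = 12 have opposite signs, so a root lies in (4, 5); Newton's method refines it to λ ≈ 4.5722. Check (Vieta): the three roots sum to 3, matching tr M = 3.
Thus the eigenvalues (to 4 decimals) are -3.1163 (modulus 3.1163); 1.5441 (modulus 1.5441); 4.5722 (modulus 4.5722). The spectral radius is the largest modulus: r(A) ≈ 4.5722. (Cross-check: r(A) ≤ ||A||_2 ≈ 6.077; equality holds whenever A is normal, though it can also hold for some non-normal A.)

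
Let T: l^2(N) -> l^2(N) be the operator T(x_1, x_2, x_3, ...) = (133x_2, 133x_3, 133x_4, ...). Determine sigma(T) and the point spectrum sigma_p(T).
sigma(T) = closed disk {z in C : |z| ≤ 133}; sigma_p(T) = open disk {z in C : |z| < 133}

Note T = 133·V where V is the unit left shift (V x)_k = x_{k+1}; so sigma(T) = 133·sigma(V) and ||T|| = 133||V||. ||T x||^2 = 17689sum_{k≥2} |x_k|^2 ≤ 17689||x||^2, with equality on {x : x_1 = 0}, so ||T|| = 133. For any lambda with |lambda| < 133, set r = lambda/133 (|r| < 1); the vector x = (1, r, r^2, ...) is in l^2 and satisfies T x = 133(r, r^2, ...) = lambda x, so lambda is an eigenvalue. On the boundary |lambda| = 133 the geometric series diverges, so no l^2 eigenvector exists, but these lambda lie in the approximate point spectrum. Hence sigma(T) is the closed disk of radius 133 and sigma_p(T) is the open disk.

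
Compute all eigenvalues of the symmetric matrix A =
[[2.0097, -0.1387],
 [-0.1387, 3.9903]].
sigma(A) ≈ {2, 4}

A is real symmetric, so its spectrum consists of real eigenvalues. Expanding the characteristic polynomial of the displayed matrix gives
  det(λ I - A) = p(λ) = λ^2 + (-6)λ + (8).
Solving p(λ) = 0 yields eigenvalues ≈ 2, 4. (A is shown rounded to 4 decimals, so these recover the underlying integer eigenvalues to within that precision.)
Verification: the trace of A = 6 equals the sum of eigenvalues 6, and det(A) ≈ 8.0001 matches the eigenvalue product 8.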